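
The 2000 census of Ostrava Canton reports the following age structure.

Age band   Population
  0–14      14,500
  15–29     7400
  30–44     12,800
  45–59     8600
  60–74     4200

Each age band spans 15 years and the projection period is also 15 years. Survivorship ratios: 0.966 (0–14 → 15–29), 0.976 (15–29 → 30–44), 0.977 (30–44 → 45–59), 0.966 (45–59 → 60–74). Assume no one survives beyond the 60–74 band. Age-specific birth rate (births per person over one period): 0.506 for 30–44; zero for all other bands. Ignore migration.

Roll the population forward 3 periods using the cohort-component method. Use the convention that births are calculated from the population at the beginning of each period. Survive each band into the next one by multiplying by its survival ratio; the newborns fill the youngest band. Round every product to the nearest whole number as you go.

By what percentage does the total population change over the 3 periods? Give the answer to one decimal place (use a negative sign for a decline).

-22.7

(Groups numbered youngest = 1 to oldest = 5.)
After projecting period 1:
Births: 12800 × 0.506 = 6477
Group 2: 14500 × 0.966 = 14007
Group 3: 7400 × 0.976 = 7222
Group 4: 12800 × 0.977 = 12506
Group 5: 8600 × 0.966 = 8308
Population now: 0–14=6477, 15–29=14007, 30–44=7222, 45–59=12506, 60–74=8308
After projecting period 2:
Births: 7222 × 0.506 = 3654
Group 2: 6477 × 0.966 = 6257
Group 3: 14007 × 0.976 = 13671
Group 4: 7222 × 0.977 = 7056
Group 5: 12506 × 0.966 = 12081
Population now: 0–14=3654, 15–29=6257, 30–44=13671, 45–59=7056, 60–74=12081
After projecting period 3:
Births: 13671 × 0.506 = 6918
Group 2: 3654 × 0.966 = 3530
Group 3: 6257 × 0.976 = 6107
Group 4: 13671 × 0.977 = 13357
Group 5: 7056 × 0.966 = 6816
Population now: 0–14=6918, 15–29=3530, 30–44=6107, 45–59=13357, 60–74=6816
Total: 47500 → 36728; change = -10772; percentage change = -22.7%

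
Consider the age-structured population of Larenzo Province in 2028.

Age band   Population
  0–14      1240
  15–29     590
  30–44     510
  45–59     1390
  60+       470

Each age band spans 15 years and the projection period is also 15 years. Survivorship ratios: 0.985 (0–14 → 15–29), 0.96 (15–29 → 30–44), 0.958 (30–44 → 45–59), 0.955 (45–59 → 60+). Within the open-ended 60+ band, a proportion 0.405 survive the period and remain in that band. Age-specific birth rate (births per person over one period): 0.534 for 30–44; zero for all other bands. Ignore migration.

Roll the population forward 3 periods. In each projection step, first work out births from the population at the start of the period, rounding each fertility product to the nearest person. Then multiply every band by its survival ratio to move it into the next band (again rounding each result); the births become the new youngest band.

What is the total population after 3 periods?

After projecting period 1:
Births: 510 * 0.534 = 272
15–29: 1240 * 0.985 = 1221
30–44: 590 * 0.96 = 566
45–59: 510 * 0.958 = 489
60+: 1390 * 0.955 + 470 * 0.405 = 1327 + 190 = 1517
→ [272, 1221, 566, 489, 1517]
After projecting period 2:
Births: 566 * 0.534 = 302
15–29: 272 * 0.985 = 268
30–44: 1221 * 0.96 = 1172
45–59: 566 * 0.958 = 542
60+: 489 * 0.955 + 1517 * 0.405 = 467 + 614 = 1081
→ [302, 268, 1172, 542, 1081]
After projecting period 3:
Births: 1172 * 0.534 = 626
15–29: 302 * 0.985 = 297
30–44: 268 * 0.96 = 257
45–59: 1172 * 0.958 = 1123
60+: 542 * 0.955 + 1081 * 0.405 = 518 + 438 = 956
→ [626, 297, 257, 1123, 956]
Total after period 3: 626 + 297 + 257 + 1123 + 956 = 3259

3259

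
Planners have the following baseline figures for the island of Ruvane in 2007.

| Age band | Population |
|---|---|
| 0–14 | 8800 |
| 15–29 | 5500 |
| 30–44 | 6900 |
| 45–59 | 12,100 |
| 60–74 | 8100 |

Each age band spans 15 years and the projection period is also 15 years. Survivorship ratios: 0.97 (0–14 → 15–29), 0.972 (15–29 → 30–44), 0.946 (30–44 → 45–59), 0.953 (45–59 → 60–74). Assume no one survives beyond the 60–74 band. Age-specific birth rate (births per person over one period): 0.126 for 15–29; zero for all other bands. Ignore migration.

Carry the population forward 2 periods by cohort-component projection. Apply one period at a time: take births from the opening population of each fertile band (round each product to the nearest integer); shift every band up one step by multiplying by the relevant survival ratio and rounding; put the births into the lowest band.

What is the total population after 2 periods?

21322

Period 1.
Births: 5500 × 0.126 = 693
15–29: 8800 × 0.97 = 8536
30–44: 5500 × 0.972 = 5346
45–59: 6900 × 0.946 = 6527
60–74: 12100 × 0.953 = 11531
Giving 693 / 8536 / 5346 / 6527 / 11531.
Period 2.
Births: 8536 × 0.126 = 1076
15–29: 693 × 0.97 = 672
30–44: 8536 × 0.972 = 8297
45–59: 5346 × 0.946 = 5057
60–74: 6527 × 0.953 = 6220
Giving 1076 / 672 / 8297 / 5057 / 6220.
Total after period 2: 1076 + 672 + 8297 + 5057 + 6220 = 21322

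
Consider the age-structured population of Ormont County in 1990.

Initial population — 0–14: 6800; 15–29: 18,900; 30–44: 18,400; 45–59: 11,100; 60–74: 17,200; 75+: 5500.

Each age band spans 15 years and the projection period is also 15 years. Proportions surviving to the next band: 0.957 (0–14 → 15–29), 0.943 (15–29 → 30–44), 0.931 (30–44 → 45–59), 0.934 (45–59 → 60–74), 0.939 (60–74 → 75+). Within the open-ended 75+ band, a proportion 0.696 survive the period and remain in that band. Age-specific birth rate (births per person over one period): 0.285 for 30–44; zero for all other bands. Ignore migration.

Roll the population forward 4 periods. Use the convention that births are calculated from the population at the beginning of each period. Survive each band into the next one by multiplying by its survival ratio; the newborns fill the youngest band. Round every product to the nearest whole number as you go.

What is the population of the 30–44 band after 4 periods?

4585

After projecting period 1:
Births: 18400 × 0.285 = 5244
15–29: 6800 × 0.957 = 6508
30–44: 18900 × 0.943 = 17823
45–59: 18400 × 0.931 = 17130
60–74: 11100 × 0.934 = 10367
75+: 17200 × 0.939 + 5500 × 0.696 = 16151 + 3828 = 19979
→ [5244, 6508, 17823, 17130, 10367, 19979]
After projecting period 2:
Births: 17823 × 0.285 = 5080
15–29: 5244 × 0.957 = 5019
30–44: 6508 × 0.943 = 6137
45–59: 17823 × 0.931 = 16593
60–74: 17130 × 0.934 = 15999
75+: 10367 × 0.939 + 19979 × 0.696 = 9735 + 13905 = 23640
→ [5080, 5019, 6137, 16593, 15999, 23640]
After projecting period 3:
Births: 6137 × 0.285 = 1749
15–29: 5080 × 0.957 = 4862
30–44: 5019 × 0.943 = 4733
45–59: 6137 × 0.931 = 5714
60–74: 16593 × 0.934 = 15498
75+: 15999 × 0.939 + 23640 × 0.696 = 15023 + 16453 = 31476
→ [1749, 4862, 4733, 5714, 15498, 31476]
After projecting period 4:
Births: 4733 × 0.285 = 1349
15–29: 1749 × 0.957 = 1674
30–44: 4862 × 0.943 = 4585
45–59: 4733 × 0.931 = 4406
60–74: 5714 × 0.934 = 5337
75+: 15498 × 0.939 + 31476 × 0.696 = 14553 + 21907 = 36460
→ [1349, 1674, 4585, 4406, 5337, 36460]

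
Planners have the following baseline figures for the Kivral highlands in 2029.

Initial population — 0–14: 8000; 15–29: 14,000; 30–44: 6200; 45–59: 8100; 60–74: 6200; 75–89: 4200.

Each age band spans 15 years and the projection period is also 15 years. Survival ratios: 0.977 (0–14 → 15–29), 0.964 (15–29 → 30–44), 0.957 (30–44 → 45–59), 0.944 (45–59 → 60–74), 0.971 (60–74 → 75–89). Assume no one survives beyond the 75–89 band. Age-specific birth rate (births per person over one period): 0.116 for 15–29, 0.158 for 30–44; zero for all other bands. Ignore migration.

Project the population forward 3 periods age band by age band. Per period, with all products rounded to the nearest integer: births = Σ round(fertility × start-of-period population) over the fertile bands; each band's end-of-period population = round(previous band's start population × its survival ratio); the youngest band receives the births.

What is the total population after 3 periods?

— Period 1 —
Births: 14000 × 0.116 = 1624, 6200 × 0.158 = 980 ⇒ total 2604
15–29: 8000 × 0.977 = 7816
30–44: 14000 × 0.964 = 13496
45–59: 6200 × 0.957 = 5933
60–74: 8100 × 0.944 = 7646
75–89: 6200 × 0.971 = 6020
→ [2604, 7816, 13496, 5933, 7646, 6020]
— Period 2 —
Births: 7816 × 0.116 = 907, 13496 × 0.158 = 2132 ⇒ total 3039
15–29: 2604 × 0.977 = 2544
30–44: 7816 × 0.964 = 7535
45–59: 13496 × 0.957 = 12916
60–74: 5933 × 0.944 = 5601
75–89: 7646 × 0.971 = 7424
→ [3039, 2544, 7535, 12916, 5601, 7424]
— Period 3 —
Births: 2544 × 0.116 = 295, 7535 × 0.158 = 1191 ⇒ total 1486
15–29: 3039 × 0.977 = 2969
30–44: 2544 × 0.964 = 2452
45–59: 7535 × 0.957 = 7211
60–74: 12916 × 0.944 = 12193
75–89: 5601 × 0.971 = 5439
→ [1486, 2969, 2452, 7211, 12193, 5439]
Total after period 3: 1486 + 2969 + 2452 + 7211 + 12193 + 5439 = 31750

31750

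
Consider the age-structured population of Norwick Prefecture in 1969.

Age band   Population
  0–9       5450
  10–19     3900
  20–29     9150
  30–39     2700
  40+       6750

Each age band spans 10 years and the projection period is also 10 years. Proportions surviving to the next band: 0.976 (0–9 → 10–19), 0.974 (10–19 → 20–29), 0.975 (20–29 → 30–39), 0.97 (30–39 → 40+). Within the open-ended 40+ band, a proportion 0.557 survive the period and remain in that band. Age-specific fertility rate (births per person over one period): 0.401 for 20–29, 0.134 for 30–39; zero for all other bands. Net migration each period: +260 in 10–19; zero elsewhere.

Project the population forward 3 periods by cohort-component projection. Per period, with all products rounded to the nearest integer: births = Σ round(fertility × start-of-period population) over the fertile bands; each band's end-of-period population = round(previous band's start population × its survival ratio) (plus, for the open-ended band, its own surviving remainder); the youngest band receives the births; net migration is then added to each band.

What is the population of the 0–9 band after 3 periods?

2675

Numbering the groups 1..5 from youngest to oldest:
After projecting period 1:
Births: 9150 × 0.401 = 3669  |  2700 × 0.134 = 362 → total 4031
Group 2: 5450 × 0.976 = 5319
Group 3: 3900 × 0.974 = 3799
Group 4: 9150 × 0.975 = 8921
Group 5: 2700 × 0.97 + 6750 × 0.557 = 2619 + 3760 = 6379
Net migration: Group 2 + 260 → 5579
Population now: 0–9=4031, 10–19=5579, 20–29=3799, 30–39=8921, 40+=6379
After projecting period 2:
Births: 3799 × 0.401 = 1523  |  8921 × 0.134 = 1195 → total 2718
Group 2: 4031 × 0.976 = 3934
Group 3: 5579 × 0.974 = 5434
Group 4: 3799 × 0.975 = 3704
Group 5: 8921 × 0.97 + 6379 × 0.557 = 8653 + 3553 = 12206
Net migration: Group 2 + 260 → 4194
Population now: 0–9=2718, 10–19=4194, 20–29=5434, 30–39=3704, 40+=12206
After projecting period 3:
Births: 5434 × 0.401 = 2179  |  3704 × 0.134 = 496 → total 2675
Group 2: 2718 × 0.976 = 2653
Group 3: 4194 × 0.974 = 4085
Group 4: 5434 × 0.975 = 5298
Group 5: 3704 × 0.97 + 12206 × 0.557 = 3593 + 6799 = 10392
Net migration: Group 2 + 260 → 2913
Population now: 0–9=2675, 10–19=2913, 20–29=4085, 30–39=5298, 40+=10392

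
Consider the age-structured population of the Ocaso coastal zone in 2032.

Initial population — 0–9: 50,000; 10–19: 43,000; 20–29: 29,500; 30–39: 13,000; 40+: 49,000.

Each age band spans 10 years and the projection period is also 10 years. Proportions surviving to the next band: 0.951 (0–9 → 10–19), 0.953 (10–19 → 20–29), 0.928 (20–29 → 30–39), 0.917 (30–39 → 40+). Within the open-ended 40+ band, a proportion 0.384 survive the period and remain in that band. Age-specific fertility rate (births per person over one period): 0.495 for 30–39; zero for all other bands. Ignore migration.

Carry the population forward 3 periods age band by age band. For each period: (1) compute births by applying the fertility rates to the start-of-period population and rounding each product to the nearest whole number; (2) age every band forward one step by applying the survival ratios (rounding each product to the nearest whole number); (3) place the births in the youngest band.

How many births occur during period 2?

— Period 1 —
Births: 13000 * 0.495 = 6435
10–19: 50000 * 0.951 = 47550
20–29: 43000 * 0.953 = 40979
30–39: 29500 * 0.928 = 27376
40+: 13000 * 0.917 + 49000 * 0.384 = 11921 + 18816 = 30737
Population now: 0–9=6435, 10–19=47550, 20–29=40979, 30–39=27376, 40+=30737
— Period 2 —
Births: 27376 * 0.495 = 13551
10–19: 6435 * 0.951 = 6120
20–29: 47550 * 0.953 = 45315
30–39: 40979 * 0.928 = 38029
40+: 27376 * 0.917 + 30737 * 0.384 = 25104 + 11803 = 36907
Population now: 0–9=13551, 10–19=6120, 20–29=45315, 30–39=38029, 40+=36907

13551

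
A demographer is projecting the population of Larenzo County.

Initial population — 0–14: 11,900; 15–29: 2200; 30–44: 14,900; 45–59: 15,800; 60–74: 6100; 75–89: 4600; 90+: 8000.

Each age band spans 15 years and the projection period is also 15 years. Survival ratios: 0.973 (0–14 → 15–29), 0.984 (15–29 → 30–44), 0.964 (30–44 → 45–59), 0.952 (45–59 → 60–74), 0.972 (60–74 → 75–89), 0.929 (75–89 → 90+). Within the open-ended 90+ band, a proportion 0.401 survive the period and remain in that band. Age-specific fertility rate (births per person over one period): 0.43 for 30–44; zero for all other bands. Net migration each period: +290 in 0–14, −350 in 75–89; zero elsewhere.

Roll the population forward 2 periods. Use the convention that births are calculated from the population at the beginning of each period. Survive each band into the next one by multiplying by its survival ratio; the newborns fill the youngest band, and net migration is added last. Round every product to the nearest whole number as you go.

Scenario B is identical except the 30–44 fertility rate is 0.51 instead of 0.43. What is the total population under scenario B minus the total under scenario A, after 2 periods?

1333

Call the bands 1 to 7, youngest first.
After projecting period 1:
Births: 14900 * 0.43 = 6407
Band 2: 11900 * 0.973 = 11579
Band 3: 2200 * 0.984 = 2165
Band 4: 14900 * 0.964 = 14364
Band 5: 15800 * 0.952 = 15042
Band 6: 6100 * 0.972 = 5929
Band 7: 4600 * 0.929 + 8000 * 0.401 = 4273 + 3208 = 7481
Net migration: Band 1 + 290 → 6697; Band 6 − 350 → 5579
→ [6697, 11579, 2165, 14364, 15042, 5579, 7481]
After projecting period 2:
Births: 2165 * 0.43 = 931
Band 2: 6697 * 0.973 = 6516
Band 3: 11579 * 0.984 = 11394
Band 4: 2165 * 0.964 = 2087
Band 5: 14364 * 0.952 = 13675
Band 6: 15042 * 0.972 = 14621
Band 7: 5579 * 0.929 + 7481 * 0.401 = 5183 + 3000 = 8183
Net migration: Band 1 + 290 → 1221; Band 6 − 350 → 14271
→ [1221, 6516, 11394, 2087, 13675, 14271, 8183]
Scenario A total after 2 periods: 57347
Scenario B projection —
After projecting period 1:
Births: 14900 * 0.51 = 7599
Band 2: 11900 * 0.973 = 11579
Band 3: 2200 * 0.984 = 2165
Band 4: 14900 * 0.964 = 14364
Band 5: 15800 * 0.952 = 15042
Band 6: 6100 * 0.972 = 5929
Band 7: 4600 * 0.929 + 8000 * 0.401 = 4273 + 3208 = 7481
Net migration: Band 1 + 290 → 7889; Band 6 − 350 → 5579
→ [7889, 11579, 2165, 14364, 15042, 5579, 7481]
After projecting period 2:
Births: 2165 * 0.51 = 1104
Band 2: 7889 * 0.973 = 7676
Band 3: 11579 * 0.984 = 11394
Band 4: 2165 * 0.964 = 2087
Band 5: 14364 * 0.952 = 13675
Band 6: 15042 * 0.972 = 14621
Band 7: 5579 * 0.929 + 7481 * 0.401 = 5183 + 3000 = 8183
Net migration: Band 1 + 290 → 1394; Band 6 − 350 → 14271
→ [1394, 7676, 11394, 2087, 13675, 14271, 8183]
Scenario B total after 2 periods: 58680
Difference B − A = 58680 − 57347 = 1333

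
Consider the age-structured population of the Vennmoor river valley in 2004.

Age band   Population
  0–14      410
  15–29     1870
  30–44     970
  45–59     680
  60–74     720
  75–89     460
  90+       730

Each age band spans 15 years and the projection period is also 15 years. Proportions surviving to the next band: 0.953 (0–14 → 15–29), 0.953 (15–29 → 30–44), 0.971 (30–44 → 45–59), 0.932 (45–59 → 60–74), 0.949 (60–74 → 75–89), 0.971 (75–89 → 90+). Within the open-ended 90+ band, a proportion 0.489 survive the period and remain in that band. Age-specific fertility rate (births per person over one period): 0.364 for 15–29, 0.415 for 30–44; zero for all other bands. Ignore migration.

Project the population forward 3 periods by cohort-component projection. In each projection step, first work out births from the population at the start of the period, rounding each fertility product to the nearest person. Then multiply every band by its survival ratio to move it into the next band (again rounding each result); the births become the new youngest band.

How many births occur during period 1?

After projecting period 1:
Births: 1870 * 0.364 = 681, 970 * 0.415 = 403 → total 1084
15–29: 410 * 0.953 = 391
30–44: 1870 * 0.953 = 1782
45–59: 970 * 0.971 = 942
60–74: 680 * 0.932 = 634
75–89: 720 * 0.949 = 683
90+: 460 * 0.971 + 730 * 0.489 = 447 + 357 = 804
Population now: 0–14=1084, 15–29=391, 30–44=1782, 45–59=942, 60–74=634, 75–89=683, 90+=804

1084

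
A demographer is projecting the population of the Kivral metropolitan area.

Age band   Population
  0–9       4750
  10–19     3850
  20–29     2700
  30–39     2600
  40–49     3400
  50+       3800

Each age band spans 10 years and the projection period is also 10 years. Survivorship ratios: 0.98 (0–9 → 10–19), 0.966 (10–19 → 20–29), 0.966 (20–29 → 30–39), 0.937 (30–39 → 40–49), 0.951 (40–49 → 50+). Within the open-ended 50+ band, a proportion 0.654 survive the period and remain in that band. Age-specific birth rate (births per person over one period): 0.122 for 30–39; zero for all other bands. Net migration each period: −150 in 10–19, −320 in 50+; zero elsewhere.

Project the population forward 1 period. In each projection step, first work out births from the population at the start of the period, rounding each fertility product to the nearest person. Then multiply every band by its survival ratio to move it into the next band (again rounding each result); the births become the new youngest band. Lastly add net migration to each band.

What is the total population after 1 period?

[period 1]
Births: 2600 × 0.122 = 317
10–19: 4750 × 0.98 = 4655
20–29: 3850 × 0.966 = 3719
30–39: 2700 × 0.966 = 2608
40–49: 2600 × 0.937 = 2436
50+: 3400 × 0.951 + 3800 × 0.654 = 3233 + 2485 = 5718
Net migration: 10–19 − 150 → 4505; 50+ − 320 → 5398
Population now: 0–9=317, 10–19=4505, 20–29=3719, 30–39=2608, 40–49=2436, 50+=5398
Total after period 1: 317 + 4505 + 3719 + 2608 + 2436 + 5398 = 18983

18983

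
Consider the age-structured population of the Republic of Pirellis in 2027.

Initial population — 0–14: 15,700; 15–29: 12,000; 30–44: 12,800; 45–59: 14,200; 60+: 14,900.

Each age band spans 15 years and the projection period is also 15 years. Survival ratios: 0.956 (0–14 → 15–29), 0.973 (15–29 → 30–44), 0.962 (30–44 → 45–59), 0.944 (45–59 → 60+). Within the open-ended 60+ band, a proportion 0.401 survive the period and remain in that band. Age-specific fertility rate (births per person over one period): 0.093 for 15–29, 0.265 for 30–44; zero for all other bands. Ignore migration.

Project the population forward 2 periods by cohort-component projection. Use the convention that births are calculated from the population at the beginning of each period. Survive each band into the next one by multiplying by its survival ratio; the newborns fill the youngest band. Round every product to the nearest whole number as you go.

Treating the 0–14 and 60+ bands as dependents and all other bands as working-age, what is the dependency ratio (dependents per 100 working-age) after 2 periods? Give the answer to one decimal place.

(Bands numbered youngest = 1 to oldest = 5.)
After projecting period 1:
Births: 12000 × 0.093 = 1116, 12800 × 0.265 = 3392 → total 4508
Band 2: 15700 × 0.956 = 15009
Band 3: 12000 × 0.973 = 11676
Band 4: 12800 × 0.962 = 12314
Band 5: 14200 × 0.944 + 14900 × 0.401 = 13405 + 5975 = 19380
→ [4508, 15009, 11676, 12314, 19380]
After projecting period 2:
Births: 15009 × 0.093 = 1396, 11676 × 0.265 = 3094 → total 4490
Band 2: 4508 × 0.956 = 4310
Band 3: 15009 × 0.973 = 14604
Band 4: 11676 × 0.962 = 11232
Band 5: 12314 × 0.944 + 19380 × 0.401 = 11624 + 7771 = 19395
→ [4490, 4310, 14604, 11232, 19395]
Dependents (band 0–14 + band 60+) = 4490 + 19395 = 23885; working-age = 30146; ratio = 23885/30146 × 100 = 79.2

79.2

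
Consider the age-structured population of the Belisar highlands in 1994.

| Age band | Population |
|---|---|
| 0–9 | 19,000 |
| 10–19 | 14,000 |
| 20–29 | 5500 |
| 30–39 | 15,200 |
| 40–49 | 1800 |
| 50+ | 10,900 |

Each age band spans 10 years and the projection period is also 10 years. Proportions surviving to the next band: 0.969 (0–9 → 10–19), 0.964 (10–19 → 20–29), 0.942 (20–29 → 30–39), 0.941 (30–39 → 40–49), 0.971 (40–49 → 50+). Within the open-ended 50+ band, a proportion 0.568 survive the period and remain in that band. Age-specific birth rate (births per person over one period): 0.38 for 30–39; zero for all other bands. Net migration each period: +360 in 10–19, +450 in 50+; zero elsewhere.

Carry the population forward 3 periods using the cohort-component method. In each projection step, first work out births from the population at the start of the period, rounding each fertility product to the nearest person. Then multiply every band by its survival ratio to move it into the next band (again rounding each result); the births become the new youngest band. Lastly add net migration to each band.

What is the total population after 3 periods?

Period 1:
Births: 15200 × 0.38 = 5776
10–19: 19000 × 0.969 = 18411
20–29: 14000 × 0.964 = 13496
30–39: 5500 × 0.942 = 5181
40–49: 15200 × 0.941 = 14303
50+: 1800 × 0.971 + 10900 × 0.568 = 1748 + 6191 = 7939
Net migration: 10–19 + 360 → 18771; 50+ + 450 → 8389
Giving 5776 / 18771 / 13496 / 5181 / 14303 / 8389.
Period 2:
Births: 5181 × 0.38 = 1969
10–19: 5776 × 0.969 = 5597
20–29: 18771 × 0.964 = 18095
30–39: 13496 × 0.942 = 12713
40–49: 5181 × 0.941 = 4875
50+: 14303 × 0.971 + 8389 × 0.568 = 13888 + 4765 = 18653
Net migration: 10–19 + 360 → 5957; 50+ + 450 → 19103
Giving 1969 / 5957 / 18095 / 12713 / 4875 / 19103.
Period 3:
Births: 12713 × 0.38 = 4831
10–19: 1969 × 0.969 = 1908
20–29: 5957 × 0.964 = 5743
30–39: 18095 × 0.942 = 17045
40–49: 12713 × 0.941 = 11963
50+: 4875 × 0.971 + 19103 × 0.568 = 4734 + 10851 = 15585
Net migration: 10–19 + 360 → 2268; 50+ + 450 → 16035
Giving 4831 / 2268 / 5743 / 17045 / 11963 / 16035.
Total after period 3: 4831 + 2268 + 5743 + 17045 + 11963 + 16035 = 57885

57885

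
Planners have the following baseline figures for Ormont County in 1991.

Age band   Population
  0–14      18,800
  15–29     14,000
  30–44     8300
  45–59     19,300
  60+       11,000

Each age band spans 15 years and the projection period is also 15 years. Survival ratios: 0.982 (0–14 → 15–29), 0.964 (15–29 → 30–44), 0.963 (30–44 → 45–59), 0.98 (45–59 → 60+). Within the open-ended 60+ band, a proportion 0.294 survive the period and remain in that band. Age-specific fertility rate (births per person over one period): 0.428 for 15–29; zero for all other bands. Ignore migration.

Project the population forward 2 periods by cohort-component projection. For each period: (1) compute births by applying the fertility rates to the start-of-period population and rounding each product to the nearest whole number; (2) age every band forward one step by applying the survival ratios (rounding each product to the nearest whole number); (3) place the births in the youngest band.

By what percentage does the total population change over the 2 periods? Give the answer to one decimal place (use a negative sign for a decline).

— Period 1 —
Births: 14000 * 0.428 = 5992
15–29: 18800 * 0.982 = 18462
30–44: 14000 * 0.964 = 13496
45–59: 8300 * 0.963 = 7993
60+: 19300 * 0.98 + 11000 * 0.294 = 18914 + 3234 = 22148
→ [5992, 18462, 13496, 7993, 22148]
— Period 2 —
Births: 18462 * 0.428 = 7902
15–29: 5992 * 0.982 = 5884
30–44: 18462 * 0.964 = 17797
45–59: 13496 * 0.963 = 12997
60+: 7993 * 0.98 + 22148 * 0.294 = 7833 + 6512 = 14345
→ [7902, 5884, 17797, 12997, 14345]
Total: 71400 → 58925; change = -12475; percentage change = -17.5%

-17.5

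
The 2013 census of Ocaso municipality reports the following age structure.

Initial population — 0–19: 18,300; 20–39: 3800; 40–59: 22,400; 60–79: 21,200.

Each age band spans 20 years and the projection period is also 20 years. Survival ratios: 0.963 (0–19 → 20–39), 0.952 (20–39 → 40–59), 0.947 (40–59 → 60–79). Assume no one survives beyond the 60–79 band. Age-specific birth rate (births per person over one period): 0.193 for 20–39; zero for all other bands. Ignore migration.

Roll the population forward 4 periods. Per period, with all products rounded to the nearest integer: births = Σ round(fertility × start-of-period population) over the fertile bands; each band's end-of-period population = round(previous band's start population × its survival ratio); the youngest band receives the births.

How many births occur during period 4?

632

Numbering the groups 1..4 from youngest to oldest:
[period 1]
Births: 3800 × 0.193 = 733
Group 2: 18300 × 0.963 = 17623
Group 3: 3800 × 0.952 = 3618
Group 4: 22400 × 0.947 = 21213
End of period: [733, 17623, 3618, 21213]
[period 2]
Births: 17623 × 0.193 = 3401
Group 2: 733 × 0.963 = 706
Group 3: 17623 × 0.952 = 16777
Group 4: 3618 × 0.947 = 3426
End of period: [3401, 706, 16777, 3426]
[period 3]
Births: 706 × 0.193 = 136
Group 2: 3401 × 0.963 = 3275
Group 3: 706 × 0.952 = 672
Group 4: 16777 × 0.947 = 15888
End of period: [136, 3275, 672, 15888]
[period 4]
Births: 3275 × 0.193 = 632
Group 2: 136 × 0.963 = 131
Group 3: 3275 × 0.952 = 3118
Group 4: 672 × 0.947 = 636
End of period: [632, 131, 3118, 636]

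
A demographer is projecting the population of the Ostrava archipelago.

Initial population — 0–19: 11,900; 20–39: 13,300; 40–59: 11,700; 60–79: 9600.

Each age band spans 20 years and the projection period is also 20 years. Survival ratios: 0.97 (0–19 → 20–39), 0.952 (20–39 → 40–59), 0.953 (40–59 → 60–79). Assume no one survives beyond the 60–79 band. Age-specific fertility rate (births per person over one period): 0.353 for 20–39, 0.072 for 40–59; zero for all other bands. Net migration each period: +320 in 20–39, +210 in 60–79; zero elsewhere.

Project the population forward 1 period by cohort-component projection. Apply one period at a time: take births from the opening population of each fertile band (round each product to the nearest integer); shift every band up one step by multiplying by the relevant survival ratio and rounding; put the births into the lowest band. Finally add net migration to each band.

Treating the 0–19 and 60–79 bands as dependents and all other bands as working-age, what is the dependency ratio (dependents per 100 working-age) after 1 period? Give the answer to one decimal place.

(Groups numbered youngest = 1 to oldest = 4.)
— Period 1 —
Births: 13300 × 0.353 = 4695, 11700 × 0.072 = 842 → total 5537
Group 2: 11900 × 0.97 = 11543
Group 3: 13300 × 0.952 = 12662
Group 4: 11700 × 0.953 = 11150
Net migration: Group 2 + 320 → 11863; Group 4 + 210 → 11360
→ [5537, 11863, 12662, 11360]
Dependents (band 0–19 + band 60–79) = 5537 + 11360 = 16897; working-age = 24525; ratio = 16897/24525 × 100 = 68.9

68.9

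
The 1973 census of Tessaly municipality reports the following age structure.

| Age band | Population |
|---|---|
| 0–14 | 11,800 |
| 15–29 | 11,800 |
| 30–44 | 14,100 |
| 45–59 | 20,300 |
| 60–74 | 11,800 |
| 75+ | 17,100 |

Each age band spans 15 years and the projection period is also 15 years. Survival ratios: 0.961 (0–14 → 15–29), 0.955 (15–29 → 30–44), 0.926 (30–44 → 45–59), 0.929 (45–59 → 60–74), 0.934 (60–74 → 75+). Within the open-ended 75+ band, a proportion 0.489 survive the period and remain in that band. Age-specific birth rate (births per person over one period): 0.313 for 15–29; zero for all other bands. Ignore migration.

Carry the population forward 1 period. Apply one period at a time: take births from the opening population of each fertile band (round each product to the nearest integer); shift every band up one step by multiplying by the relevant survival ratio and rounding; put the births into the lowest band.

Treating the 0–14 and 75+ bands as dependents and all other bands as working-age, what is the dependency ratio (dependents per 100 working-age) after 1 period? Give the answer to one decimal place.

42.3

— Period 1 —
Births: 11800 × 0.313 = 3693
15–29: 11800 × 0.961 = 11340
30–44: 11800 × 0.955 = 11269
45–59: 14100 × 0.926 = 13057
60–74: 20300 × 0.929 = 18859
75+: 11800 × 0.934 + 17100 × 0.489 = 11021 + 8362 = 19383
→ [3693, 11340, 11269, 13057, 18859, 19383]
Dependents (band 0–14 + band 75+) = 3693 + 19383 = 23076; working-age = 54525; ratio = 23076/54525 × 100 = 42.3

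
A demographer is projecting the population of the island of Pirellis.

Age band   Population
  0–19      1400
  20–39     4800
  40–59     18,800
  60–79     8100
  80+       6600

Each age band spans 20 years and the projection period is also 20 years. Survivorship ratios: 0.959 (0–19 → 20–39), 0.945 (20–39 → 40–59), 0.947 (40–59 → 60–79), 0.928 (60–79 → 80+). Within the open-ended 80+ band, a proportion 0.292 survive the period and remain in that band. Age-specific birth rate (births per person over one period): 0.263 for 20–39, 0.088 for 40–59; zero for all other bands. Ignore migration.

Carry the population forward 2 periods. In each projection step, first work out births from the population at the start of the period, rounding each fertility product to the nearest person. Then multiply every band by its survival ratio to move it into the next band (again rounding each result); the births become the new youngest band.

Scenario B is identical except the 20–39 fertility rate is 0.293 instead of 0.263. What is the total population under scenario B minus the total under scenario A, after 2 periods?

After projecting period 1:
Births: 4800 × 0.263 = 1262 ; 18800 × 0.088 = 1654 → total 2916
20–39: 1400 × 0.959 = 1343
40–59: 4800 × 0.945 = 4536
60–79: 18800 × 0.947 = 17804
80+: 8100 × 0.928 + 6600 × 0.292 = 7517 + 1927 = 9444
→ [2916, 1343, 4536, 17804, 9444]
After projecting period 2:
Births: 1343 × 0.263 = 353 ; 4536 × 0.088 = 399 → total 752
20–39: 2916 × 0.959 = 2796
40–59: 1343 × 0.945 = 1269
60–79: 4536 × 0.947 = 4296
80+: 17804 × 0.928 + 9444 × 0.292 = 16522 + 2758 = 19280
→ [752, 2796, 1269, 4296, 19280]
Scenario A total after 2 periods: 28393
Scenario B projection —
After projecting period 1:
Births: 4800 × 0.293 = 1406 ; 18800 × 0.088 = 1654 → total 3060
20–39: 1400 × 0.959 = 1343
40–59: 4800 × 0.945 = 4536
60–79: 18800 × 0.947 = 17804
80+: 8100 × 0.928 + 6600 × 0.292 = 7517 + 1927 = 9444
→ [3060, 1343, 4536, 17804, 9444]
After projecting period 2:
Births: 1343 × 0.293 = 393 ; 4536 × 0.088 = 399 → total 792
20–39: 3060 × 0.959 = 2935
40–59: 1343 × 0.945 = 1269
60–79: 4536 × 0.947 = 4296
80+: 17804 × 0.928 + 9444 × 0.292 = 16522 + 2758 = 19280
→ [792, 2935, 1269, 4296, 19280]
Scenario B total after 2 periods: 28572
Difference B − A = 28572 − 28393 = 179

179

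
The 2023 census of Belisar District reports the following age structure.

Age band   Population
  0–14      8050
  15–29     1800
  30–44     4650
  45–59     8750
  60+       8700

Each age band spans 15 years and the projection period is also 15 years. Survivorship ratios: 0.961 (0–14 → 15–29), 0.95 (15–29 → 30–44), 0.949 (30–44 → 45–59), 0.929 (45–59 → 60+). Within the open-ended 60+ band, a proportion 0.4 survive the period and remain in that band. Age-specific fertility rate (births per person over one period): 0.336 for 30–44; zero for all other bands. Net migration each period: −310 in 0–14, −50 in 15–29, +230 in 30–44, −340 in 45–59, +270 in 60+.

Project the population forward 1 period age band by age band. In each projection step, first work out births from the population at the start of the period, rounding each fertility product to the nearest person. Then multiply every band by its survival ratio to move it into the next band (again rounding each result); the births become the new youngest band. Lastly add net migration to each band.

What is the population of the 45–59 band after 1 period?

Call the groups 1 to 5, youngest first.
[period 1]
Births: 4650 × 0.336 = 1562
Group 2: 8050 × 0.961 = 7736
Group 3: 1800 × 0.95 = 1710
Group 4: 4650 × 0.949 = 4413
Group 5: 8750 × 0.929 + 8700 × 0.4 = 8129 + 3480 = 11609
Net migration: Group 1 − 310 → 1252; Group 2 − 50 → 7686; Group 3 + 230 → 1940; Group 4 − 340 → 4073; Group 5 + 270 → 11879
→ [1252, 7686, 1940, 4073, 11879]

4073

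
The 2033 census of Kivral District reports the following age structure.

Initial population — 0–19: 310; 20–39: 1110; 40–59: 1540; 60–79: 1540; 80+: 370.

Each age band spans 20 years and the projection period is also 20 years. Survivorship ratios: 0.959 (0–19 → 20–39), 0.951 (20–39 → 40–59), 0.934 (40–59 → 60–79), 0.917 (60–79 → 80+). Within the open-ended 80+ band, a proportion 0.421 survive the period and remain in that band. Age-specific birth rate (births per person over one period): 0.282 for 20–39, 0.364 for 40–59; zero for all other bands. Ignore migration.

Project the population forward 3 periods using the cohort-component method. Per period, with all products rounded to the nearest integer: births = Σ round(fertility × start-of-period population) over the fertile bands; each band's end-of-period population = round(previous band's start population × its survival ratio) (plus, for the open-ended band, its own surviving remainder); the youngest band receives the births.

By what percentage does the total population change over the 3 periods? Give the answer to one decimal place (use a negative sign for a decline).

Numbering the bands 1..5 from youngest to oldest:
After projecting period 1:
Births: 1110 × 0.282 = 313  |  1540 × 0.364 = 561 ⇒ total 874
Band 2: 310 × 0.959 = 297
Band 3: 1110 × 0.951 = 1056
Band 4: 1540 × 0.934 = 1438
Band 5: 1540 × 0.917 + 370 × 0.421 = 1412 + 156 = 1568
Population now: 0–19=874, 20–39=297, 40–59=1056, 60–79=1438, 80+=1568
After projecting period 2:
Births: 297 × 0.282 = 84  |  1056 × 0.364 = 384 ⇒ total 468
Band 2: 874 × 0.959 = 838
Band 3: 297 × 0.951 = 282
Band 4: 1056 × 0.934 = 986
Band 5: 1438 × 0.917 + 1568 × 0.421 = 1319 + 660 = 1979
Population now: 0–19=468, 20–39=838, 40–59=282, 60–79=986, 80+=1979
After projecting period 3:
Births: 838 × 0.282 = 236  |  282 × 0.364 = 103 ⇒ total 339
Band 2: 468 × 0.959 = 449
Band 3: 838 × 0.951 = 797
Band 4: 282 × 0.934 = 263
Band 5: 986 × 0.917 + 1979 × 0.421 = 904 + 833 = 1737
Population now: 0–19=339, 20–39=449, 40–59=797, 60–79=263, 80+=1737
Total: 4870 → 3585; change = -1285; percentage change = -26.4%

-26.4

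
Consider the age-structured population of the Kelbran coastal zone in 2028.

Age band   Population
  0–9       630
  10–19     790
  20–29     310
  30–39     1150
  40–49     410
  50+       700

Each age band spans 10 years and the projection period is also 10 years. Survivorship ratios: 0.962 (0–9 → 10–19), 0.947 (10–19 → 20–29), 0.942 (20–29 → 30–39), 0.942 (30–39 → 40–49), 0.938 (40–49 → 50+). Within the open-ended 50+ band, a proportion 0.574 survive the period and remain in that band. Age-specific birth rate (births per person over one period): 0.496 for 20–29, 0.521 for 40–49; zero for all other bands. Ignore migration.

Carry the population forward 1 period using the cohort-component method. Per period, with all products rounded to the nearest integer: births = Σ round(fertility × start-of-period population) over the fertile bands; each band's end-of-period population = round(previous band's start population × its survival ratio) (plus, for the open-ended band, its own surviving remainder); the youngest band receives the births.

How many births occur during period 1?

368

Period 1:
Births: 310 × 0.496 = 154 ; 410 × 0.521 = 214 → total 368
10–19: 630 × 0.962 = 606
20–29: 790 × 0.947 = 748
30–39: 310 × 0.942 = 292
40–49: 1150 × 0.942 = 1083
50+: 410 × 0.938 + 700 × 0.574 = 385 + 402 = 787
End of period: [368, 606, 748, 292, 1083, 787]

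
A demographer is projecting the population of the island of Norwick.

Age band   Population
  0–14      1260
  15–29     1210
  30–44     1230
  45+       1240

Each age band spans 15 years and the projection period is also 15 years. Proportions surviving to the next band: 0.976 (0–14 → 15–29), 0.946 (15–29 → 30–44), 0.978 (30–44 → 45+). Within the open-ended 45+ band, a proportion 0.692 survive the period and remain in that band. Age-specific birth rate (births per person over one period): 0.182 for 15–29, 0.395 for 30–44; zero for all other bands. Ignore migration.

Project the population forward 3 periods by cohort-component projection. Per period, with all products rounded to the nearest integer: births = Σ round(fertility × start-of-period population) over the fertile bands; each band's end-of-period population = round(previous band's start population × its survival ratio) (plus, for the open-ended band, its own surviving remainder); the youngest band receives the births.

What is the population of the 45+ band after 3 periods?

(Bands numbered youngest = 1 to oldest = 4.)
[period 1]
Births: 1210 × 0.182 = 220  |  1230 × 0.395 = 486 → 706
Band 2: 1260 × 0.976 = 1230
Band 3: 1210 × 0.946 = 1145
Band 4: 1230 × 0.978 + 1240 × 0.692 = 1203 + 858 = 2061
Population now: 0–14=706, 15–29=1230, 30–44=1145, 45+=2061
[period 2]
Births: 1230 × 0.182 = 224  |  1145 × 0.395 = 452 → 676
Band 2: 706 × 0.976 = 689
Band 3: 1230 × 0.946 = 1164
Band 4: 1145 × 0.978 + 2061 × 0.692 = 1120 + 1426 = 2546
Population now: 0–14=676, 15–29=689, 30–44=1164, 45+=2546
[period 3]
Births: 689 × 0.182 = 125  |  1164 × 0.395 = 460 → 585
Band 2: 676 × 0.976 = 660
Band 3: 689 × 0.946 = 652
Band 4: 1164 × 0.978 + 2546 × 0.692 = 1138 + 1762 = 2900
Population now: 0–14=585, 15–29=660, 30–44=652, 45+=2900

2900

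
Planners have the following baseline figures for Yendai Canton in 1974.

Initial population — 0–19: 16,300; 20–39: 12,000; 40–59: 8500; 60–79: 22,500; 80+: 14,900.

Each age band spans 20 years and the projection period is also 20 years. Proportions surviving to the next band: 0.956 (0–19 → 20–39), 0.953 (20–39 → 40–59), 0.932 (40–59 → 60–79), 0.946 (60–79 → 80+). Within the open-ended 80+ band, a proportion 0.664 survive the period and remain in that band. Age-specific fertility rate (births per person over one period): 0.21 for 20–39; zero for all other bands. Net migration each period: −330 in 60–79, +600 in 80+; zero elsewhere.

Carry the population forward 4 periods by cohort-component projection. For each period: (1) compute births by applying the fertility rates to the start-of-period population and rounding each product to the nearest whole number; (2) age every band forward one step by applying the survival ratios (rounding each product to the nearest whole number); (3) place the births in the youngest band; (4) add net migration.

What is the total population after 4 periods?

38933

After projecting period 1:
Births: 12000 × 0.21 = 2520
20–39: 16300 × 0.956 = 15583
40–59: 12000 × 0.953 = 11436
60–79: 8500 × 0.932 = 7922
80+: 22500 × 0.946 + 14900 × 0.664 = 21285 + 9894 = 31179
Net migration: 60–79 − 330 → 7592; 80+ + 600 → 31779
End of period: [2520, 15583, 11436, 7592, 31779]
After projecting period 2:
Births: 15583 × 0.21 = 3272
20–39: 2520 × 0.956 = 2409
40–59: 15583 × 0.953 = 14851
60–79: 11436 × 0.932 = 10658
80+: 7592 × 0.946 + 31779 × 0.664 = 7182 + 21101 = 28283
Net migration: 60–79 − 330 → 10328; 80+ + 600 → 28883
End of period: [3272, 2409, 14851, 10328, 28883]
After projecting period 3:
Births: 2409 × 0.21 = 506
20–39: 3272 × 0.956 = 3128
40–59: 2409 × 0.953 = 2296
60–79: 14851 × 0.932 = 13841
80+: 10328 × 0.946 + 28883 × 0.664 = 9770 + 19178 = 28948
Net migration: 60–79 − 330 → 13511; 80+ + 600 → 29548
End of period: [506, 3128, 2296, 13511, 29548]
After projecting period 4:
Births: 3128 × 0.21 = 657
20–39: 506 × 0.956 = 484
40–59: 3128 × 0.953 = 2981
60–79: 2296 × 0.932 = 2140
80+: 13511 × 0.946 + 29548 × 0.664 = 12781 + 19620 = 32401
Net migration: 60–79 − 330 → 1810; 80+ + 600 → 33001
End of period: [657, 484, 2981, 1810, 33001]
Total after period 4: 657 + 484 + 2981 + 1810 + 33001 = 38933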